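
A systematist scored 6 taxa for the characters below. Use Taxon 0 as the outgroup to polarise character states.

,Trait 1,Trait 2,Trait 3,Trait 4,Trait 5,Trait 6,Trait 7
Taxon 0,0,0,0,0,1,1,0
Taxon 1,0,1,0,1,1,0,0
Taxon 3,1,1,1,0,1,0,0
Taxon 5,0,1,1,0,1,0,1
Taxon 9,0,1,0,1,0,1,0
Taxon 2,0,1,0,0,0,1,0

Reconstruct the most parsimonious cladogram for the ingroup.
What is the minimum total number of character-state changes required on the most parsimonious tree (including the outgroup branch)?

8

Character polarity is set by the outgroup: the derived state is whichever differs from the outgroup's state, so for Trait 5, Trait 6 the derived state is '0', and for the remaining characters it is '1'.
Trait 1: derived state '1' in Taxon 3 only — an autapomorphy, so it tells us nothing about relationships among taxa.
Trait 2 (derived state '1') is shared by all ingroup taxa — unites the whole ingroup.
Trait 3: derived state '1' in Taxon 3 and Taxon 5 only — synapomorphy for {Taxon 3, Taxon 5}.
Trait 4 groups Taxon 1 and Taxon 9, which is incompatible with the clades supported by the remaining characters; treating it as convergent (homoplasy) costs fewer steps than any alternative tree.
Trait 5 (derived state '0') is shared by Taxon 2 and Taxon 9 — a synapomorphy uniting that clade.
Trait 6 (derived state '0') is shared by Taxon 1, Taxon 3, and Taxon 5 — a synapomorphy uniting that clade.
Trait 7 (derived state '1') is unique to Taxon 5 (autapomorphy; uninformative for grouping).
Most parsimonious ingroup topology: ((Taxon 1,(Taxon 3,Taxon 5)),(Taxon 9,Taxon 2)).
Changes per character on this tree: Trait 1: 1; Trait 2: 1; Trait 3: 1; Trait 4: 2; Trait 5: 1; Trait 6: 1; Trait 7: 1.
Total = 8.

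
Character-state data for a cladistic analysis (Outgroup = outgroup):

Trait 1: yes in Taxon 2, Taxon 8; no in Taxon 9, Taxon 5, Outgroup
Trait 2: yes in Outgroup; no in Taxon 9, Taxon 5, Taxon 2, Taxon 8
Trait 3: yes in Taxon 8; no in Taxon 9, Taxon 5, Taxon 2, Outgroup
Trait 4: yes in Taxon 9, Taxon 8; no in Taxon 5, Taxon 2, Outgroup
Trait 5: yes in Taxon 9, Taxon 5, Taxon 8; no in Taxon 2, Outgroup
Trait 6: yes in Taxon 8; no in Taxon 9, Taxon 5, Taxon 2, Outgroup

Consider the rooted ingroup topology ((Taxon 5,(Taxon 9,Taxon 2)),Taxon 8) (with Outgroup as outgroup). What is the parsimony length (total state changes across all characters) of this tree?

9

Map each character onto ((Taxon 5,(Taxon 9,Taxon 2)),Taxon 8) (rooted by Outgroup) and count the minimum state changes it requires (Fitch parsimony):
Trait 1: 2; Trait 2: 1; Trait 3: 1; Trait 4: 2; Trait 5: 2; Trait 6: 1.
Total tree length = 9.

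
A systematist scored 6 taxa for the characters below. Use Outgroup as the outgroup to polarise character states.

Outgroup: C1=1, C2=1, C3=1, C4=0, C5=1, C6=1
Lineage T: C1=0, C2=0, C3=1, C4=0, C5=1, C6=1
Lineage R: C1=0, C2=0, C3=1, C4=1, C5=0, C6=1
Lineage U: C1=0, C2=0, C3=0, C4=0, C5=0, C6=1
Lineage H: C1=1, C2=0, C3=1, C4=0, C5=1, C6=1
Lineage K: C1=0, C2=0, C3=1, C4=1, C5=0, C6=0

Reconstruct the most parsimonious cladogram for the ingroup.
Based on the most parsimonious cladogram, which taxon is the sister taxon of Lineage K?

Lineage R

Character polarity is set by the outgroup: the derived state is whichever differs from the outgroup's state, so for C1, C2, C3, C5, C6 the derived state is '0', and for the remaining characters it is '1'.
C1: derived state '0' in Lineage K, Lineage R, Lineage T, and Lineage U only — synapomorphy for {Lineage K, Lineage R, Lineage T, Lineage U}.
C2 (derived state '0') is shared by all ingroup taxa — unites the whole ingroup.
C3 (derived state '0') is unique to Lineage U (autapomorphy; uninformative for grouping).
C4: derived state '1' in Lineage K and Lineage R only — synapomorphy for {Lineage K, Lineage R}.
Only Lineage K, Lineage R, and Lineage U show the derived state '0' for C5, supporting them as a clade.
C6: derived state '0' in Lineage K only — an autapomorphy, so it tells us nothing about relationships among taxa.
Most parsimonious ingroup topology: ((Lineage T,((Lineage R,Lineage K),Lineage U)),Lineage H).
Lineage K and Lineage R form a cherry on this tree, so they are sister taxa.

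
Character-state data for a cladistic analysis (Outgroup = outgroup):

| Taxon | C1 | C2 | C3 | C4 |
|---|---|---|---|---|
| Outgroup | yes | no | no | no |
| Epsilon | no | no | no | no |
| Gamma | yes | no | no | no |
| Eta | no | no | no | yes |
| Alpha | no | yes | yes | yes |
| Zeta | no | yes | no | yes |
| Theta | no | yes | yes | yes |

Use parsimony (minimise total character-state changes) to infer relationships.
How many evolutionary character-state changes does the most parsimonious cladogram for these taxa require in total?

Character polarity is set by the outgroup: the derived state is whichever differs from the outgroup's state, so for C1 the derived state is 'no', and for the remaining characters it is 'yes'.
C1 (derived state 'no') is shared by Alpha, Epsilon, Eta, Theta, and Zeta — a synapomorphy uniting that clade.
C2 (derived state 'yes') is shared by Alpha, Theta, and Zeta — a synapomorphy uniting that clade.
C3 (derived state 'yes') is shared by Alpha and Theta — a synapomorphy uniting that clade.
Only Alpha, Eta, Theta, and Zeta show the derived state 'yes' for C4, supporting them as a clade.
Most parsimonious ingroup topology: ((Epsilon,(Eta,((Alpha,Theta),Zeta))),Gamma).
Changes per character on this tree: C1: 1; C2: 1; C3: 1; C4: 1.
Total = 4.

4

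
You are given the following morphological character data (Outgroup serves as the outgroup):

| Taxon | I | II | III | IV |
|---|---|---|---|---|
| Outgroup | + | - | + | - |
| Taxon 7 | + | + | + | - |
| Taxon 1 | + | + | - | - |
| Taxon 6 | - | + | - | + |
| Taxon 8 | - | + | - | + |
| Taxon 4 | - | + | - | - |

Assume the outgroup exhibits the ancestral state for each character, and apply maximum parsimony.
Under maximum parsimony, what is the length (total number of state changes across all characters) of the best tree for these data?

4

Character polarity is set by the outgroup: the derived state is whichever differs from the outgroup's state, so for I, III the derived state is '-', and for the remaining characters it is '+'.
I: derived state '-' in Taxon 4, Taxon 6, and Taxon 8 only — synapomorphy for {Taxon 4, Taxon 6, Taxon 8}.
All ingroup taxa share the derived state '+' for II; it defines the ingroup but does not resolve relationships within it.
III: derived state '-' in Taxon 1, Taxon 4, Taxon 6, and Taxon 8 only — synapomorphy for {Taxon 1, Taxon 4, Taxon 6, Taxon 8}.
Only Taxon 6 and Taxon 8 show the derived state '+' for IV, supporting them as a clade.
Most parsimonious ingroup topology: (Taxon 7,(Taxon 1,((Taxon 6,Taxon 8),Taxon 4))).
Changes per character on this tree: I: 1; II: 1; III: 1; IV: 1.
Total = 4.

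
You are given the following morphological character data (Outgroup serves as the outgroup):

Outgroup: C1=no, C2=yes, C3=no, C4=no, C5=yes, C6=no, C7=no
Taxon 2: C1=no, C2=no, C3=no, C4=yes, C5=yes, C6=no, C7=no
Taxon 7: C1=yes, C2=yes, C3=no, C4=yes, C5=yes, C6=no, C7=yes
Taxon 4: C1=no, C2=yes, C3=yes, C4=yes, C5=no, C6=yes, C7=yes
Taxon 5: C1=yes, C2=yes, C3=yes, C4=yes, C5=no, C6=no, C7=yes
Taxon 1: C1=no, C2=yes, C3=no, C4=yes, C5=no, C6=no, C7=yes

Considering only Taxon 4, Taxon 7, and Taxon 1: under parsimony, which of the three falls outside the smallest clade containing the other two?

Taxon 7

Character polarity is set by the outgroup: the derived state is whichever differs from the outgroup's state, so for C2, C5 the derived state is 'no', and for the remaining characters it is 'yes'.
C1 groups Taxon 5 and Taxon 7, which is incompatible with the clades supported by the remaining characters; treating it as convergent (homoplasy) costs fewer steps than any alternative tree.
C2 (derived state 'no') is unique to Taxon 2 (autapomorphy; uninformative for grouping).
C3 (derived state 'yes') is shared by Taxon 4 and Taxon 5 — a synapomorphy uniting that clade.
C4 (derived state 'yes') is shared by all ingroup taxa — unites the whole ingroup.
Only Taxon 1, Taxon 4, and Taxon 5 show the derived state 'no' for C5, supporting them as a clade.
C6 (derived state 'yes') is unique to Taxon 4 (autapomorphy; uninformative for grouping).
C7 (derived state 'yes') is shared by Taxon 1, Taxon 4, Taxon 5, and Taxon 7 — a synapomorphy uniting that clade.
Most parsimonious ingroup topology: (Taxon 2,(Taxon 7,((Taxon 4,Taxon 5),Taxon 1))).
Taxon 4 and Taxon 1 share a more recent common ancestor with each other than either does with Taxon 7, so Taxon 7 is the least closely related of the three.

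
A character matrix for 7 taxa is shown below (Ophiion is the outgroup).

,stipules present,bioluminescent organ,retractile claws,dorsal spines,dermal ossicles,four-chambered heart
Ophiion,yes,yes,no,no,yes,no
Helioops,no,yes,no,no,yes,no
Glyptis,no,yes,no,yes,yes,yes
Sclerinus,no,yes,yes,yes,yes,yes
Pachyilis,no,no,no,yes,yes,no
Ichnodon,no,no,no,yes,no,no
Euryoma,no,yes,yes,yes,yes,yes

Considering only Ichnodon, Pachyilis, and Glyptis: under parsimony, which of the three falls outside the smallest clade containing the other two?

Glyptis

Character polarity is set by the outgroup: the derived state is whichever differs from the outgroup's state, so for stipules present, bioluminescent organ, dermal ossicles the derived state is 'no', and for the remaining characters it is 'yes'.
stipules present (derived state 'no') is shared by all ingroup taxa — unites the whole ingroup.
bioluminescent organ: derived state 'no' in Ichnodon and Pachyilis only — synapomorphy for {Ichnodon, Pachyilis}.
Only Euryoma and Sclerinus show the derived state 'yes' for retractile claws, supporting them as a clade.
dorsal spines: derived state 'yes' in Euryoma, Glyptis, Ichnodon, Pachyilis, and Sclerinus only — synapomorphy for {Euryoma, Glyptis, Ichnodon, Pachyilis, Sclerinus}.
dermal ossicles: derived state 'no' in Ichnodon only — an autapomorphy, so it tells us nothing about relationships among taxa.
four-chambered heart (derived state 'yes') is shared by Euryoma, Glyptis, and Sclerinus — a synapomorphy uniting that clade.
Most parsimonious ingroup topology: (((Ichnodon,Pachyilis),(Glyptis,(Euryoma,Sclerinus))),Helioops).
Ichnodon and Pachyilis share a more recent common ancestor with each other than either does with Glyptis, so Glyptis is the least closely related of the three.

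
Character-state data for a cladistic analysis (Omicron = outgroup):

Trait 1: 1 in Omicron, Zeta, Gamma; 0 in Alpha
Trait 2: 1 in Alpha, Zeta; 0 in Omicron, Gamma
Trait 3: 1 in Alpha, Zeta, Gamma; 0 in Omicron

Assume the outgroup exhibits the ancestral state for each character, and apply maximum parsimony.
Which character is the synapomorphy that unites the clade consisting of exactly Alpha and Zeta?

Trait 2

Character polarity is set by the outgroup: the derived state is whichever differs from the outgroup's state, so for Trait 1 the derived state is '0', and for the remaining characters it is '1'.
Trait 1: derived state '0' in Alpha only — an autapomorphy, so it tells us nothing about relationships among taxa.
Only Alpha and Zeta show the derived state '1' for Trait 2, supporting them as a clade.
Trait 3 (derived state '1') is shared by all ingroup taxa — unites the whole ingroup.
Most parsimonious ingroup topology: ((Alpha,Zeta),Gamma).
The clade {Alpha, Zeta} is supported by Trait 2: its derived state '1' occurs in exactly those taxa and in no other taxon (including the outgroup).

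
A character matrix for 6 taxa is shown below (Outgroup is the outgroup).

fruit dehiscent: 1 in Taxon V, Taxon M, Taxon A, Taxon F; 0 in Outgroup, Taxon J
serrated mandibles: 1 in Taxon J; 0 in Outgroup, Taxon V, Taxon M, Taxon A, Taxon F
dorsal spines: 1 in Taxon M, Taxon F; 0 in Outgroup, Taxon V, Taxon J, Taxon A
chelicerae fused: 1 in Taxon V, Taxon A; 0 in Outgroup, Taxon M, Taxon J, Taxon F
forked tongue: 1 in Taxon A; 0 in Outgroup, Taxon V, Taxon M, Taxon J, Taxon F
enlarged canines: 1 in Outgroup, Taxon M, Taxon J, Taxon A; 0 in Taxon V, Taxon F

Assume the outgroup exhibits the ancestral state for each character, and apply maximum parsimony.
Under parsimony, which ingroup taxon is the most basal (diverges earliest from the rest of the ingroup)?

Character polarity is set by the outgroup: the derived state is whichever differs from the outgroup's state, so for enlarged canines the derived state is '0', and for the remaining characters it is '1'.
fruit dehiscent (derived state '1') is shared by Taxon A, Taxon F, Taxon M, and Taxon V — a synapomorphy uniting that clade.
serrated mandibles (derived state '1') is unique to Taxon J (autapomorphy; uninformative for grouping).
dorsal spines: derived state '1' in Taxon F and Taxon M only — synapomorphy for {Taxon F, Taxon M}.
chelicerae fused (derived state '1') is shared by Taxon A and Taxon V — a synapomorphy uniting that clade.
forked tongue: derived state '1' in Taxon A only — an autapomorphy, so it tells us nothing about relationships among taxa.
enlarged canines groups Taxon F and Taxon V, which is incompatible with the clades supported by the remaining characters; treating it as convergent (homoplasy) costs fewer steps than any alternative tree.
Most parsimonious ingroup topology: (((Taxon V,Taxon A),(Taxon M,Taxon F)),Taxon J).
Taxon J is sister to the clade containing all other ingroup taxa, so it is the earliest-diverging (most basal) ingroup lineage.

Taxon J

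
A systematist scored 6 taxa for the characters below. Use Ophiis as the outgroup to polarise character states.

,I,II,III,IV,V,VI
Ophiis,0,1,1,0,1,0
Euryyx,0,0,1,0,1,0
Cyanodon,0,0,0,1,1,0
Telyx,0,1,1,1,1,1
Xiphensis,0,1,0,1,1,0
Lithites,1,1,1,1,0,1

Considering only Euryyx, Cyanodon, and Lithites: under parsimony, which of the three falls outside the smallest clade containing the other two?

Euryyx

Character polarity is set by the outgroup: the derived state is whichever differs from the outgroup's state, so for II, III, V the derived state is '0', and for the remaining characters it is '1'.
I: derived state '1' in Lithites only — an autapomorphy, so it tells us nothing about relationships among taxa.
II groups Cyanodon and Euryyx, which is incompatible with the clades supported by the remaining characters; treating it as convergent (homoplasy) costs fewer steps than any alternative tree.
Only Cyanodon and Xiphensis show the derived state '0' for III, supporting them as a clade.
IV: derived state '1' in Cyanodon, Lithites, Telyx, and Xiphensis only — synapomorphy for {Cyanodon, Lithites, Telyx, Xiphensis}.
V: derived state '0' in Lithites only — an autapomorphy, so it tells us nothing about relationships among taxa.
Only Lithites and Telyx show the derived state '1' for VI, supporting them as a clade.
Most parsimonious ingroup topology: (Euryyx,((Cyanodon,Xiphensis),(Telyx,Lithites))).
Lithites and Cyanodon share a more recent common ancestor with each other than either does with Euryyx, so Euryyx is the least closely related of the three.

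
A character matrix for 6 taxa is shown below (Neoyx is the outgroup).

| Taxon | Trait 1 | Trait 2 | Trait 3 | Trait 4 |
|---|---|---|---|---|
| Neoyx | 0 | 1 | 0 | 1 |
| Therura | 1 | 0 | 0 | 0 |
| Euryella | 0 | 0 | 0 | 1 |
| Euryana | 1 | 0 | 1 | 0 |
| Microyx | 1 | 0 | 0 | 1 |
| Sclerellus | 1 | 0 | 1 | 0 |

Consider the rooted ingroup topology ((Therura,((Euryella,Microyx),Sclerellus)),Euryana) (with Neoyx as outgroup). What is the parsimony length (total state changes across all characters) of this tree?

Map each character onto ((Therura,((Euryella,Microyx),Sclerellus)),Euryana) (rooted by Neoyx) and count the minimum state changes it requires (Fitch parsimony):
Trait 1: 2; Trait 2: 1; Trait 3: 2; Trait 4: 2.
Total tree length = 7.

7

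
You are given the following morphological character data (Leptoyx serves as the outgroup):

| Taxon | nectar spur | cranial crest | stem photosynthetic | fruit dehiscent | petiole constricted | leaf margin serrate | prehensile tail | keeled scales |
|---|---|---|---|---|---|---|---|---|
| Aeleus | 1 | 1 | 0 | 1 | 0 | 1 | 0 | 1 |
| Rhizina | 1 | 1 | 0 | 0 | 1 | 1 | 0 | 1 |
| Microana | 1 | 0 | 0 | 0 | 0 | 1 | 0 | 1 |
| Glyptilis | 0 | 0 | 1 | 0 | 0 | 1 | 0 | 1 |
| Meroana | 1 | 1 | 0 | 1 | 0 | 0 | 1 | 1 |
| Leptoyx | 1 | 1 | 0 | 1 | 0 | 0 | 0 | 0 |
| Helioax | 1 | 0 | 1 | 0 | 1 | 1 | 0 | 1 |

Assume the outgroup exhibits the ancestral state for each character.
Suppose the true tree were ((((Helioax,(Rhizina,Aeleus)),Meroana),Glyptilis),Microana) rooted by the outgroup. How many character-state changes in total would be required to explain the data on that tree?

15

Map each character onto ((((Helioax,(Rhizina,Aeleus)),Meroana),Glyptilis),Microana) (rooted by Leptoyx) and count the minimum state changes it requires (Fitch parsimony):
nectar spur: 1; cranial crest: 3; stem photosynthetic: 2; fruit dehiscent: 3; petiole constricted: 2; leaf margin serrate: 2; prehensile tail: 1; keeled scales: 1.
Total tree length = 15.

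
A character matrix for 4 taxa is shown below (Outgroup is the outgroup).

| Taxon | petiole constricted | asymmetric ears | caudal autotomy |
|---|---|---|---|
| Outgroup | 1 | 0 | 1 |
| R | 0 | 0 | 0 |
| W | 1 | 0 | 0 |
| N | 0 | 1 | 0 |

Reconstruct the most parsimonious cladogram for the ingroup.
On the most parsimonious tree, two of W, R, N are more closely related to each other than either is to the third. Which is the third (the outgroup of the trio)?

W

Character polarity is set by the outgroup: the derived state is whichever differs from the outgroup's state, so for petiole constricted, caudal autotomy the derived state is '0', and for the remaining characters it is '1'.
petiole constricted: derived state '0' in N and R only — synapomorphy for {N, R}.
asymmetric ears: derived state '1' in N only — an autapomorphy, so it tells us nothing about relationships among taxa.
caudal autotomy (derived state '0') is shared by all ingroup taxa — unites the whole ingroup.
Most parsimonious ingroup topology: ((R,N),W).
R and N share a more recent common ancestor with each other than either does with W, so W is the least closely related of the three.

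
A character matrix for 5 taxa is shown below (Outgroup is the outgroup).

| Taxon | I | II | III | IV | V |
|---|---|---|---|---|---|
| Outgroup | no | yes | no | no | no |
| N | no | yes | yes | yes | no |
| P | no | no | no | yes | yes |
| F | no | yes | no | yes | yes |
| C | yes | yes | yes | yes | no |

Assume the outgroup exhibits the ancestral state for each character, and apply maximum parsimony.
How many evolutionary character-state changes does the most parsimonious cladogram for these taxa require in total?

Character polarity is set by the outgroup: the derived state is whichever differs from the outgroup's state, so for II the derived state is 'no', and for the remaining characters it is 'yes'.
I: derived state 'yes' in C only — an autapomorphy, so it tells us nothing about relationships among taxa.
II: derived state 'no' in P only — an autapomorphy, so it tells us nothing about relationships among taxa.
Only C and N show the derived state 'yes' for III, supporting them as a clade.
All ingroup taxa share the derived state 'yes' for IV; it defines the ingroup but does not resolve relationships within it.
Only F and P show the derived state 'yes' for V, supporting them as a clade.
Most parsimonious ingroup topology: ((N,C),(P,F)).
Changes per character on this tree: I: 1; II: 1; III: 1; IV: 1; V: 1.
Total = 5.

5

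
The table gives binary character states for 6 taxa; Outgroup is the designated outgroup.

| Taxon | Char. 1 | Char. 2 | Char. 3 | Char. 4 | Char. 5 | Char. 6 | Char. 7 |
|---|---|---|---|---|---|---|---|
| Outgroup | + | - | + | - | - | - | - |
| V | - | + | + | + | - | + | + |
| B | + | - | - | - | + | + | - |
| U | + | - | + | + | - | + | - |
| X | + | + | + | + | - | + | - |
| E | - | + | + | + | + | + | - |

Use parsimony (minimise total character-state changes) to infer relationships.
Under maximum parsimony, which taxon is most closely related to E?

Character polarity is set by the outgroup: the derived state is whichever differs from the outgroup's state, so for Char. 1, Char. 3 the derived state is '-', and for the remaining characters it is '+'.
Char. 1: derived state '-' in E and V only — synapomorphy for {E, V}.
Char. 2 (derived state '+') is shared by E, V, and X — a synapomorphy uniting that clade.
Char. 3 (derived state '-') is unique to B (autapomorphy; uninformative for grouping).
Char. 4: derived state '+' in E, U, V, and X only — synapomorphy for {E, U, V, X}.
Char. 5 (state '+') occurs in B and E but conflicts with the nesting implied by the other characters — most parsimoniously interpreted as homoplasy.
Char. 6 (derived state '+') is shared by all ingroup taxa — unites the whole ingroup.
Char. 7: derived state '+' in V only — an autapomorphy, so it tells us nothing about relationships among taxa.
Most parsimonious ingroup topology: ((((V,E),X),U),B).
E and V form a cherry on this tree, so they are sister taxa.

V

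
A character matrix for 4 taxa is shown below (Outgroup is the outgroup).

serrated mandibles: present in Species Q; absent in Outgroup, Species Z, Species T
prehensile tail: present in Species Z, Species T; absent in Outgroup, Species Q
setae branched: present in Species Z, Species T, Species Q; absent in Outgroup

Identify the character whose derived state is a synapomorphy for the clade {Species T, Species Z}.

The outgroup has state 'absent' for every character, so 'present' is the derived state throughout.
serrated mandibles (derived state 'present') is unique to Species Q (autapomorphy; uninformative for grouping).
prehensile tail: derived state 'present' in Species T and Species Z only — synapomorphy for {Species T, Species Z}.
All ingroup taxa share the derived state 'present' for setae branched; it defines the ingroup but does not resolve relationships within it.
Most parsimonious ingroup topology: ((Species Z,Species T),Species Q).
The clade {Species T, Species Z} is supported by prehensile tail: its derived state 'present' occurs in exactly those taxa and in no other taxon (including the outgroup).

prehensile tail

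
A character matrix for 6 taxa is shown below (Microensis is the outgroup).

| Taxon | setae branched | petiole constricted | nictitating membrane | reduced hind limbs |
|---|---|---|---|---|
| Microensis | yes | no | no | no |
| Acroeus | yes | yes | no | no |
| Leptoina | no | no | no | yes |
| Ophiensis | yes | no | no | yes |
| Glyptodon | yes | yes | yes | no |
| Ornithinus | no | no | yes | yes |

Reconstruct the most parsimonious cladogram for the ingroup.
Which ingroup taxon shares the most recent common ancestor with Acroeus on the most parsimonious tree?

Glyptodon

Character polarity is set by the outgroup: the derived state is whichever differs from the outgroup's state, so for setae branched the derived state is 'no', and for the remaining characters it is 'yes'.
setae branched: derived state 'no' in Leptoina and Ornithinus only — synapomorphy for {Leptoina, Ornithinus}.
Only Acroeus and Glyptodon show the derived state 'yes' for petiole constricted, supporting them as a clade.
nictitating membrane (state 'yes') occurs in Glyptodon and Ornithinus but conflicts with the nesting implied by the other characters — most parsimoniously interpreted as homoplasy.
Only Leptoina, Ophiensis, and Ornithinus show the derived state 'yes' for reduced hind limbs, supporting them as a clade.
Most parsimonious ingroup topology: ((Acroeus,Glyptodon),((Leptoina,Ornithinus),Ophiensis)).
Acroeus and Glyptodon form a cherry on this tree, so they are sister taxa.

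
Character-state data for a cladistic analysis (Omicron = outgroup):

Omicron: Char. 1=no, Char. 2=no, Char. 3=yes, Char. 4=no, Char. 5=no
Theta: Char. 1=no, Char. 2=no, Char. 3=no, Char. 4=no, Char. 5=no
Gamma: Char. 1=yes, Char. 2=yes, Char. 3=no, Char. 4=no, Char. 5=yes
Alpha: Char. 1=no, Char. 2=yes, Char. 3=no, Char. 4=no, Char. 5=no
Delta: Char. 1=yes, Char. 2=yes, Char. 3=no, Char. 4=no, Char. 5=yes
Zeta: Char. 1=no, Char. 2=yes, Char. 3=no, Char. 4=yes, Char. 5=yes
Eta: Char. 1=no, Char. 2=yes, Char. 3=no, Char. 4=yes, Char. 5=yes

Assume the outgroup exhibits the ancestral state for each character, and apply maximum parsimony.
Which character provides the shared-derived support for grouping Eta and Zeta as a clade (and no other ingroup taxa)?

Character polarity is set by the outgroup: the derived state is whichever differs from the outgroup's state, so for Char. 3 the derived state is 'no', and for the remaining characters it is 'yes'.
Only Delta and Gamma show the derived state 'yes' for Char. 1, supporting them as a clade.
Only Alpha, Delta, Eta, Gamma, and Zeta show the derived state 'yes' for Char. 2, supporting them as a clade.
All ingroup taxa share the derived state 'no' for Char. 3; it defines the ingroup but does not resolve relationships within it.
Char. 4 (derived state 'yes') is shared by Eta and Zeta — a synapomorphy uniting that clade.
Only Delta, Eta, Gamma, and Zeta show the derived state 'yes' for Char. 5, supporting them as a clade.
Most parsimonious ingroup topology: (Theta,(((Gamma,Delta),(Zeta,Eta)),Alpha)).
The clade {Eta, Zeta} is supported by Char. 4: its derived state 'yes' occurs in exactly those taxa and in no other taxon (including the outgroup).

Char. 4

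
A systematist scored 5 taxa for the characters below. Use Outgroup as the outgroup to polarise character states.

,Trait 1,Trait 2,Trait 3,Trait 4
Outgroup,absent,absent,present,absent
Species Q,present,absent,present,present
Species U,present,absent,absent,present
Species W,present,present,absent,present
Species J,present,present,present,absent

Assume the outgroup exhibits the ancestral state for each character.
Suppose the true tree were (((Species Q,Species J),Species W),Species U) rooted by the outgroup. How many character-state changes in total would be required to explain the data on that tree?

Map each character onto (((Species Q,Species J),Species W),Species U) (rooted by Outgroup) and count the minimum state changes it requires (Fitch parsimony):
Trait 1: 1; Trait 2: 2; Trait 3: 2; Trait 4: 2.
Total tree length = 7.

7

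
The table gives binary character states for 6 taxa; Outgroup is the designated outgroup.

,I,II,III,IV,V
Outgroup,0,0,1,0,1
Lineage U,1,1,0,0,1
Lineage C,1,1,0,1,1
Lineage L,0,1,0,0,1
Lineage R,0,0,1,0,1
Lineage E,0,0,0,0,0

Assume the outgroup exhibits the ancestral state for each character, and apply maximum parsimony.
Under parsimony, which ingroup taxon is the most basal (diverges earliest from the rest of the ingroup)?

Character polarity is set by the outgroup: the derived state is whichever differs from the outgroup's state, so for III, V the derived state is '0', and for the remaining characters it is '1'.
Only Lineage C and Lineage U show the derived state '1' for I, supporting them as a clade.
II (derived state '1') is shared by Lineage C, Lineage L, and Lineage U — a synapomorphy uniting that clade.
III (derived state '0') is shared by Lineage C, Lineage E, Lineage L, and Lineage U — a synapomorphy uniting that clade.
IV: derived state '1' in Lineage C only — an autapomorphy, so it tells us nothing about relationships among taxa.
V: derived state '0' in Lineage E only — an autapomorphy, so it tells us nothing about relationships among taxa.
Most parsimonious ingroup topology: ((((Lineage U,Lineage C),Lineage L),Lineage E),Lineage R).
Lineage R is sister to the clade containing all other ingroup taxa, so it is the earliest-diverging (most basal) ingroup lineage.

Lineage R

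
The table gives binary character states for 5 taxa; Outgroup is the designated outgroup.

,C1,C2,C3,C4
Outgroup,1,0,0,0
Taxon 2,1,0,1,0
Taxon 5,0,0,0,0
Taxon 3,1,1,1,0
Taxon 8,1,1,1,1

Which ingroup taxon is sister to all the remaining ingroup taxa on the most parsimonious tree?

Taxon 5

Character polarity is set by the outgroup: the derived state is whichever differs from the outgroup's state, so for C1 the derived state is '0', and for the remaining characters it is '1'.
C1 (derived state '0') is unique to Taxon 5 (autapomorphy; uninformative for grouping).
C2 (derived state '1') is shared by Taxon 3 and Taxon 8 — a synapomorphy uniting that clade.
Only Taxon 2, Taxon 3, and Taxon 8 show the derived state '1' for C3, supporting them as a clade.
C4: derived state '1' in Taxon 8 only — an autapomorphy, so it tells us nothing about relationships among taxa.
Most parsimonious ingroup topology: ((Taxon 2,(Taxon 3,Taxon 8)),Taxon 5).
Taxon 5 is sister to the clade containing all other ingroup taxa, so it is the earliest-diverging (most basal) ingroup lineage.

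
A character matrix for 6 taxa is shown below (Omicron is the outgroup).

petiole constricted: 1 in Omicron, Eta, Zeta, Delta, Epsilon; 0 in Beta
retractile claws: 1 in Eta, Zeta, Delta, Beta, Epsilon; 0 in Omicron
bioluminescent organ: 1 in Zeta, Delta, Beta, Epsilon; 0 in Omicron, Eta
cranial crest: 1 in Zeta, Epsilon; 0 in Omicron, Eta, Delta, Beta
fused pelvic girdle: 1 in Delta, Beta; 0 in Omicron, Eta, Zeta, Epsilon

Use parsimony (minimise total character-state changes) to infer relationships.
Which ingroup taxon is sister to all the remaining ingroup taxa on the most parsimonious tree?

Eta

Character polarity is set by the outgroup: the derived state is whichever differs from the outgroup's state, so for petiole constricted the derived state is '0', and for the remaining characters it is '1'.
petiole constricted (derived state '0') is unique to Beta (autapomorphy; uninformative for grouping).
All ingroup taxa share the derived state '1' for retractile claws; it defines the ingroup but does not resolve relationships within it.
Only Beta, Delta, Epsilon, and Zeta show the derived state '1' for bioluminescent organ, supporting them as a clade.
cranial crest: derived state '1' in Epsilon and Zeta only — synapomorphy for {Epsilon, Zeta}.
Only Beta and Delta show the derived state '1' for fused pelvic girdle, supporting them as a clade.
Most parsimonious ingroup topology: (Eta,((Zeta,Epsilon),(Delta,Beta))).
Eta is sister to the clade containing all other ingroup taxa, so it is the earliest-diverging (most basal) ingroup lineage.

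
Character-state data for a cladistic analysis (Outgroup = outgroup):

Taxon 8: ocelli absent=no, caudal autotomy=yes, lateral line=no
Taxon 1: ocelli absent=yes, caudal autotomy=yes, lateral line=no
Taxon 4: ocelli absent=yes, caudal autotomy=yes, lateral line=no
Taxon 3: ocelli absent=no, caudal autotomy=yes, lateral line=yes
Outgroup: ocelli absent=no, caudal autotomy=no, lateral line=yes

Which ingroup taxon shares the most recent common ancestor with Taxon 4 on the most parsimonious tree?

Taxon 1

Character polarity is set by the outgroup: the derived state is whichever differs from the outgroup's state, so for lateral line the derived state is 'no', and for the remaining characters it is 'yes'.
ocelli absent (derived state 'yes') is shared by Taxon 1 and Taxon 4 — a synapomorphy uniting that clade.
caudal autotomy (derived state 'yes') is shared by all ingroup taxa — unites the whole ingroup.
Only Taxon 1, Taxon 4, and Taxon 8 show the derived state 'no' for lateral line, supporting them as a clade.
Most parsimonious ingroup topology: (((Taxon 1,Taxon 4),Taxon 8),Taxon 3).
Taxon 4 and Taxon 1 form a cherry on this tree, so they are sister taxa.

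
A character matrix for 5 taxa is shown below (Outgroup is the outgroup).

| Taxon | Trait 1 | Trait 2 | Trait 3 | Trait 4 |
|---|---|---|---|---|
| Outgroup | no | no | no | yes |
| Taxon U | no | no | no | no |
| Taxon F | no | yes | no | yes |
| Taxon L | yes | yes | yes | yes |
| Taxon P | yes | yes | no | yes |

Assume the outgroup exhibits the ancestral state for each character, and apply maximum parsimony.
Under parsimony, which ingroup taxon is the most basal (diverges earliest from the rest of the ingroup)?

Character polarity is set by the outgroup: the derived state is whichever differs from the outgroup's state, so for Trait 4 the derived state is 'no', and for the remaining characters it is 'yes'.
Trait 1 (derived state 'yes') is shared by Taxon L and Taxon P — a synapomorphy uniting that clade.
Trait 2 (derived state 'yes') is shared by Taxon F, Taxon L, and Taxon P — a synapomorphy uniting that clade.
Trait 3: derived state 'yes' in Taxon L only — an autapomorphy, so it tells us nothing about relationships among taxa.
Trait 4: derived state 'no' in Taxon U only — an autapomorphy, so it tells us nothing about relationships among taxa.
Most parsimonious ingroup topology: (Taxon U,(Taxon F,(Taxon L,Taxon P))).
Taxon U is sister to the clade containing all other ingroup taxa, so it is the earliest-diverging (most basal) ingroup lineage.

Taxon U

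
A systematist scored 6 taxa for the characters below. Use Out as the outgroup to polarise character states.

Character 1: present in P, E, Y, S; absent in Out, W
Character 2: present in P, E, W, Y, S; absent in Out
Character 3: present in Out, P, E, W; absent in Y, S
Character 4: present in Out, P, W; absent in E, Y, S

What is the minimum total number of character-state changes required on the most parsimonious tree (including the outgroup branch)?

Character polarity is set by the outgroup: the derived state is whichever differs from the outgroup's state, so for Character 3, Character 4 the derived state is 'absent', and for the remaining characters it is 'present'.
Only E, P, S, and Y show the derived state 'present' for Character 1, supporting them as a clade.
All ingroup taxa share the derived state 'present' for Character 2; it defines the ingroup but does not resolve relationships within it.
Character 3: derived state 'absent' in S and Y only — synapomorphy for {S, Y}.
Character 4 (derived state 'absent') is shared by E, S, and Y — a synapomorphy uniting that clade.
Most parsimonious ingroup topology: ((P,(E,(Y,S))),W).
Changes per character on this tree: Character 1: 1; Character 2: 1; Character 3: 1; Character 4: 1.
Total = 4.

4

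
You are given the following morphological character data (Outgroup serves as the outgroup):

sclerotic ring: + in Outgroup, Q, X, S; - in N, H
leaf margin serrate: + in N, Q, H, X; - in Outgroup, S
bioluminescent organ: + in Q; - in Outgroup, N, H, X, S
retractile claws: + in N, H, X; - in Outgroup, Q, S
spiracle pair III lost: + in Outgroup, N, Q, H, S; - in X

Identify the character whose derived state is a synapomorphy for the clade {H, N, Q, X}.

leaf margin serrate

Character polarity is set by the outgroup: the derived state is whichever differs from the outgroup's state, so for sclerotic ring, spiracle pair III lost the derived state is '-', and for the remaining characters it is '+'.
sclerotic ring: derived state '-' in H and N only — synapomorphy for {H, N}.
leaf margin serrate: derived state '+' in H, N, Q, and X only — synapomorphy for {H, N, Q, X}.
bioluminescent organ: derived state '+' in Q only — an autapomorphy, so it tells us nothing about relationships among taxa.
Only H, N, and X show the derived state '+' for retractile claws, supporting them as a clade.
spiracle pair III lost (derived state '-') is unique to X (autapomorphy; uninformative for grouping).
Most parsimonious ingroup topology: ((((N,H),X),Q),S).
The clade {H, N, Q, X} is supported by leaf margin serrate: its derived state '+' occurs in exactly those taxa and in no other taxon (including the outgroup).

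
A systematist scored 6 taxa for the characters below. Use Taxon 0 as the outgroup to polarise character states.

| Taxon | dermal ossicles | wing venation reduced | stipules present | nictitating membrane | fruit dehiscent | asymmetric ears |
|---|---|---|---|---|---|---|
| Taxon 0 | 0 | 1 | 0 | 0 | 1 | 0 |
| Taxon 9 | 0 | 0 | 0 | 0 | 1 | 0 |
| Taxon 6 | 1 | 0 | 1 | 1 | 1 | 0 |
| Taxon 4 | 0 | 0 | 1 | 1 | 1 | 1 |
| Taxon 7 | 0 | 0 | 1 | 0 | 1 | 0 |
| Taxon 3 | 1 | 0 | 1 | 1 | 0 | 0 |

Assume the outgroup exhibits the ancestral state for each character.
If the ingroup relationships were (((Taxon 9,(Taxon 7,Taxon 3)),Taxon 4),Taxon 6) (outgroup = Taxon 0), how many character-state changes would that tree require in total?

10

Map each character onto (((Taxon 9,(Taxon 7,Taxon 3)),Taxon 4),Taxon 6) (rooted by Taxon 0) and count the minimum state changes it requires (Fitch parsimony):
dermal ossicles: 2; wing venation reduced: 1; stipules present: 2; nictitating membrane: 3; fruit dehiscent: 1; asymmetric ears: 1.
Total tree length = 10.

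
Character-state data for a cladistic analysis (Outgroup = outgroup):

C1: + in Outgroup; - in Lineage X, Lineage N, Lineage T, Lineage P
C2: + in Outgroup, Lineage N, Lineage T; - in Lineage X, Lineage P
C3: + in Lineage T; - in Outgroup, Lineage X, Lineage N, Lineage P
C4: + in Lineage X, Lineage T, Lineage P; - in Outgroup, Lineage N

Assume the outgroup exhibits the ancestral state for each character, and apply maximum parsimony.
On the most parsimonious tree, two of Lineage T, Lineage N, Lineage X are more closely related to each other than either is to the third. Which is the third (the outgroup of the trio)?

Character polarity is set by the outgroup: the derived state is whichever differs from the outgroup's state, so for C1, C2 the derived state is '-', and for the remaining characters it is '+'.
All ingroup taxa share the derived state '-' for C1; it defines the ingroup but does not resolve relationships within it.
C2 (derived state '-') is shared by Lineage P and Lineage X — a synapomorphy uniting that clade.
C3 (derived state '+') is unique to Lineage T (autapomorphy; uninformative for grouping).
C4 (derived state '+') is shared by Lineage P, Lineage T, and Lineage X — a synapomorphy uniting that clade.
Most parsimonious ingroup topology: (((Lineage X,Lineage P),Lineage T),Lineage N).
Lineage T and Lineage X share a more recent common ancestor with each other than either does with Lineage N, so Lineage N is the least closely related of the three.

Lineage N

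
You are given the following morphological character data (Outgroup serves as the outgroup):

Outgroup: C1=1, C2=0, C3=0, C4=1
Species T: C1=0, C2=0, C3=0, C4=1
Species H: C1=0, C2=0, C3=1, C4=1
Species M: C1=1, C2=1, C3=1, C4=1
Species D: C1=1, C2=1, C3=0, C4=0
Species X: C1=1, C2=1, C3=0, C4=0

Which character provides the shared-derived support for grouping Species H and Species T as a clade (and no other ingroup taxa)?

Character polarity is set by the outgroup: the derived state is whichever differs from the outgroup's state, so for C1, C4 the derived state is '0', and for the remaining characters it is '1'.
C1 (derived state '0') is shared by Species H and Species T — a synapomorphy uniting that clade.
C2: derived state '1' in Species D, Species M, and Species X only — synapomorphy for {Species D, Species M, Species X}.
C3 groups Species H and Species M, which is incompatible with the clades supported by the remaining characters; treating it as convergent (homoplasy) costs fewer steps than any alternative tree.
Only Species D and Species X show the derived state '0' for C4, supporting them as a clade.
Most parsimonious ingroup topology: ((Species T,Species H),(Species M,(Species D,Species X))).
The clade {Species H, Species T} is supported by C1: its derived state '0' occurs in exactly those taxa and in no other taxon (including the outgroup).

C1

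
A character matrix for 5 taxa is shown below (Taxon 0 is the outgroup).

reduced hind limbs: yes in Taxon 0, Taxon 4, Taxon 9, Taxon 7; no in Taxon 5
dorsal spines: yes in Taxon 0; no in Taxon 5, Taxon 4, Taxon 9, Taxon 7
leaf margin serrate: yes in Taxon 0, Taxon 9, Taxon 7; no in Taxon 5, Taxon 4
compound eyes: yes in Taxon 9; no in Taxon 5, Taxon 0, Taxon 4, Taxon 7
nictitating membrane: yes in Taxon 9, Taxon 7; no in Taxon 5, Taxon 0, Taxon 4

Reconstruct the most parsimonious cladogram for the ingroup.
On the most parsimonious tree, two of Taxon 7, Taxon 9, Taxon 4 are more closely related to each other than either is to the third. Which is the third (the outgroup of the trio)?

Character polarity is set by the outgroup: the derived state is whichever differs from the outgroup's state, so for reduced hind limbs, dorsal spines, leaf margin serrate the derived state is 'no', and for the remaining characters it is 'yes'.
reduced hind limbs: derived state 'no' in Taxon 5 only — an autapomorphy, so it tells us nothing about relationships among taxa.
dorsal spines (derived state 'no') is shared by all ingroup taxa — unites the whole ingroup.
leaf margin serrate (derived state 'no') is shared by Taxon 4 and Taxon 5 — a synapomorphy uniting that clade.
compound eyes (derived state 'yes') is unique to Taxon 9 (autapomorphy; uninformative for grouping).
Only Taxon 7 and Taxon 9 show the derived state 'yes' for nictitating membrane, supporting them as a clade.
Most parsimonious ingroup topology: ((Taxon 7,Taxon 9),(Taxon 4,Taxon 5)).
Taxon 9 and Taxon 7 share a more recent common ancestor with each other than either does with Taxon 4, so Taxon 4 is the least closely related of the three.

Taxon 4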